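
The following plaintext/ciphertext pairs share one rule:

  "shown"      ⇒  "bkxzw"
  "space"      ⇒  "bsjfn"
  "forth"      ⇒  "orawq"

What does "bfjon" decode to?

Shifts by position in shown: pos 0: s→b (+9), pos 1: h→k (+3), pos 2: o→x (+9), pos 3: w→z (+3) — repeating every 2. The shifts repeat in a cycle of length 2: positions 0,1,… shift by +9, +3, then the pattern repeats.
Reversing it on bfjon: b−9=s, f−3=c, j−9=a, o−3=l, n−9=e.

scale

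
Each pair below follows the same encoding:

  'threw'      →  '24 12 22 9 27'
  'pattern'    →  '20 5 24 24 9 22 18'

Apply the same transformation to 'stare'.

t is letter #20 and maps to 24: an offset of 4. Letters become their 1-based position plus 4 (so a→5, b→6, …).
Applying it to stare: s=19→23, t=20→24, a=1→5, r=18→22, e=5→9.

23 24 5 22 9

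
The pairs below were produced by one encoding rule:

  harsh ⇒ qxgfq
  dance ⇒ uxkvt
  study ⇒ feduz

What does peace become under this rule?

itxvt

Each letter's alphabet position (a=0..z=25) is mapped through 25·x+23 mod 26 — an affine cipher.
On peace: p(15)→25·15+23≡8=i; e(4)→25·4+23≡19=t; a(0)→25·0+23≡23=x; c(2)→25·2+23≡21=v; e(4)→25·4+23≡19=t (all mod 26).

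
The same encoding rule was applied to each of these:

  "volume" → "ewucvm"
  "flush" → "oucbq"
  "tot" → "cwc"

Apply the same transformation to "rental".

Two shifts are in play — +8 for a/e/i/o/u, +9 for every other letter.
On rental: r(cons)+9=a, e(vowel)+8=m, n(cons)+9=w, t(cons)+9=c, a(vowel)+8=i, l(cons)+9=u.

amwciu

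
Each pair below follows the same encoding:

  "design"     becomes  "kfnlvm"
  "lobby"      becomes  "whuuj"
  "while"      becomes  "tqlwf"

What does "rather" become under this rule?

sziqfs

d(3)→k(10) and e(4)→f(5) fit y≡21x+25 (mod 26); the inverse of 21 mod 26 is 5. Each letter's alphabet position (a=0..z=25) is mapped through 21·x+25 mod 26 — an affine cipher.
On rather: r(17)→21·17+25≡18=s; a(0)→21·0+25≡25=z; t(19)→21·19+25≡8=i; h(7)→21·7+25≡16=q; e(4)→21·4+25≡5=f; r(17)→21·17+25≡18=s (all mod 26).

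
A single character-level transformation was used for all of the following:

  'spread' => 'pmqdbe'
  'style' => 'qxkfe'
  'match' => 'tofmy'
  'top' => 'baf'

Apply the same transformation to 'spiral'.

Two steps: reverse the string, then apply a Caesar shift of +12.
For spiral: reverse → larips; then shift: l+12=x, a+12=m, r+12=d, i+12=u, p+12=b, s+12=e.

xmdube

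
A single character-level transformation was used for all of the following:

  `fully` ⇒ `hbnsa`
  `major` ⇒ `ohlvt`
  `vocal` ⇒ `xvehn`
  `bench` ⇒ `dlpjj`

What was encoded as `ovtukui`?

Shifts by position in fully: pos 0: f→h (+2), pos 1: u→b (+7), pos 2: l→n (+2), pos 3: l→s (+7) — repeating every 2. A repeating key of period 2 is used — shifts +2, +7 over and over.
Decoding ovtukui: o−2=m, v−7=o, t−2=r, u−7=n, k−2=i, u−7=n, i−2=g.

morning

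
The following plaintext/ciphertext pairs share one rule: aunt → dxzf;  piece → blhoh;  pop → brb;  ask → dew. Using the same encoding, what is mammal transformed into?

The shift depends on letter class: consonant n→z is +12, but vowel a→d is +3. Two shifts are in play — +3 for a/e/i/o/u, +12 for every other letter.
For mammal: m(cons)+12=y, a(vowel)+3=d, m(cons)+12=y, m(cons)+12=y, a(vowel)+3=d, l(cons)+12=x.

ydyydx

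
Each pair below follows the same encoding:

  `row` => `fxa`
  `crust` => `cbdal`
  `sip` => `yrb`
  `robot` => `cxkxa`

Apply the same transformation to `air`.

Read the word backwards and shift each letter +9.
Applying it to air: reverse → ria; then shift: r+9=a, i+9=r, a+9=j.

arj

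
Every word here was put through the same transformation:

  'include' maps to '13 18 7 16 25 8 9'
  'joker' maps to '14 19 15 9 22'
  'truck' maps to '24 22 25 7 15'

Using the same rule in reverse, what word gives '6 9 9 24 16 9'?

Letters become their 1-based position plus 4 (so a→5, b→6, …).
Decoding 6 9 9 24 16 9: 6→(6−4)÷1=2=b, 9→(9−4)÷1=5=e, 9→(9−4)÷1=5=e, 24→(24−4)÷1=20=t, 16→(16−4)÷1=12=l, 9→(9−4)÷1=5=e.

beetle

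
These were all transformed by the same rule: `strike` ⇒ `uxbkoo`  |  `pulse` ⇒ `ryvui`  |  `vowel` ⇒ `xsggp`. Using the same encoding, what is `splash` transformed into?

utvcwr

It's a Vigenère-style cipher with numeric key [2,4,10]: position i shifts by key[i mod 3].
Applying it to splash: s+2=u, p+4=t, l+10=v, a+2=c, s+4=w, h+10=r.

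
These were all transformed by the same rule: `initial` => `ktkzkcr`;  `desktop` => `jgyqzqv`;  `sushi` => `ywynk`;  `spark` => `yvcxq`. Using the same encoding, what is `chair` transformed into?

The shift depends on letter class: consonant n→t is +6, but vowel i→k is +2. Two shifts are in play — +2 for a/e/i/o/u, +6 for every other letter.
For chair: c(cons)+6=i, h(cons)+6=n, a(vowel)+2=c, i(vowel)+2=k, r(cons)+6=x.

inckx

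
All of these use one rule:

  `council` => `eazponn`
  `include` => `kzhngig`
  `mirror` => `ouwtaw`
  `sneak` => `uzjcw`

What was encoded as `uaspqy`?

sonnet

Shifts by position in council: pos 0: c→e (+2), pos 1: o→a (+12), pos 2: u→z (+5), pos 3: n→p (+2), pos 4: c→o (+12), pos 5: i→n (+5) — repeating every 3. The shifts repeat in a cycle of length 3: positions 0,1,… shift by +2, +12, +5, then the pattern repeats.
Undoing it on uaspqy: u−2=s, a−12=o, s−5=n, p−2=n, q−12=e, y−5=t.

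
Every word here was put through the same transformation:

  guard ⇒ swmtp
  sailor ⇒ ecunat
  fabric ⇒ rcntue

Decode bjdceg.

phrase

Shifts by position in guard: pos 0: g→s (+12), pos 1: u→w (+2), pos 2: a→m (+12), pos 3: r→t (+2) — repeating every 2. The shifts repeat in a cycle of length 2: positions 0,1,… shift by +12, +2, then the pattern repeats.
Decoding bjdceg: b−12=p, j−2=h, d−12=r, c−2=a, e−12=s, g−2=e.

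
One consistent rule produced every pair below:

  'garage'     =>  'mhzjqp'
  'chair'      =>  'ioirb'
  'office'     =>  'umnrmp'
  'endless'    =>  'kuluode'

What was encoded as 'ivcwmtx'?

In garage: g→m is +6, a→h is +7, r→z is +8, a→j is +9 — the shift increases by 1 each position. Each letter shifts forward by (position + 6), i.e. 6, 7, 8, … — the shift grows by one for each successive letter.
Undoing it on ivcwmtx: i−6=c, v−7=o, c−8=u, w−9=n, m−10=c, t−11=i, x−12=l.

council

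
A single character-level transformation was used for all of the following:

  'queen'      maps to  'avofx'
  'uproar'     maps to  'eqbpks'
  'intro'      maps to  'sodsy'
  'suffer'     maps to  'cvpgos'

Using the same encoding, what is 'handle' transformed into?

rbxevf

Shifts by position in queen: pos 0: q→a (+10), pos 1: u→v (+1), pos 2: e→o (+10), pos 3: e→f (+1) — repeating every 2. The shifts repeat in a cycle of length 2: positions 0,1,… shift by +10, +1, then the pattern repeats.
Applying it to handle: h+10=r, a+1=b, n+10=x, d+1=e, l+10=v, e+1=f.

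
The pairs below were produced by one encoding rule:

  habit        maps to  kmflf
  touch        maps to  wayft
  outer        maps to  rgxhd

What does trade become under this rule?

wdegq

A repeating key of period 3 is used — shifts +3, +12, +4 over and over.
For trade: t+3=w, r+12=d, a+4=e, d+3=g, e+12=q.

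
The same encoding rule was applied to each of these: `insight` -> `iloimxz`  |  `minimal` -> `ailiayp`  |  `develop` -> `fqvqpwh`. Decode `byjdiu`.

i(8)→i(8) and n(13)→l(11) fit y≡11x+24 (mod 26); the inverse of 11 mod 26 is 19. Treating letters as 0–25, the rule is x ↦ 11x + 24 (mod 26).
Reversing it on byjdiu: b(1)→19·(1−24)≡5=f; y(24)→19·(24−24)≡0=a; j(9)→19·(9−24)≡1=b; d(3)→19·(3−24)≡17=r; i(8)→19·(8−24)≡8=i; u(20)→19·(20−24)≡2=c (all mod 26).

fabric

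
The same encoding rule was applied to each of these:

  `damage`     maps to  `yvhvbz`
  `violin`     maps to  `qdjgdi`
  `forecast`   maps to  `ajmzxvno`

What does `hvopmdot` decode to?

maturity

Each letter is shifted forward by 21 in the alphabet (a Caesar shift of +21).
Reversing it on hvopmdot: h−21=m, v−21=a, o−21=t, p−21=u, m−21=r, d−21=i, o−21=t, t−21=y.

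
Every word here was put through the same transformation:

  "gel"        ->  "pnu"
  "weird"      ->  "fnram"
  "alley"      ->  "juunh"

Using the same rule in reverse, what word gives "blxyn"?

scope

This is a Caesar cipher with shift 9.
Reversing it on blxyn: b−9=s, l−9=c, x−9=o, y−9=p, n−9=e.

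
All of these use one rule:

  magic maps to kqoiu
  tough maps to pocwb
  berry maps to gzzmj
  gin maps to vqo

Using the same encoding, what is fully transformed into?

gttcn

The output letters match the input read backwards, each shifted +8: magic reversed is cigam. Two steps: reverse the string, then apply a Caesar shift of +8.
On fully: reverse → ylluf; then shift: y+8=g, l+8=t, l+8=t, u+8=c, f+8=n.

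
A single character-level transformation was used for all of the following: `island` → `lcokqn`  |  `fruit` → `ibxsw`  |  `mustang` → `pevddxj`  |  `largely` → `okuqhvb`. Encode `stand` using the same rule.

It's a Vigenère-style cipher with numeric key [3,10]: position i shifts by key[i mod 2].
For stand: s+3=v, t+10=d, a+3=d, n+10=x, d+3=g.

vddxg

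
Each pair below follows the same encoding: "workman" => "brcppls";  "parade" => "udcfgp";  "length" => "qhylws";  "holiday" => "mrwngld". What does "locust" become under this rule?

qrnzve

Shifts by position in workman: pos 0: w→b (+5), pos 1: o→r (+3), pos 2: r→c (+11), pos 3: k→p (+5), pos 4: m→p (+3), pos 5: a→l (+11) — repeating every 3. The shifts repeat in a cycle of length 3: positions 0,1,… shift by +5, +3, +11, then the pattern repeats.
On locust: l+5=q, o+3=r, c+11=n, u+5=z, s+3=v, t+11=e.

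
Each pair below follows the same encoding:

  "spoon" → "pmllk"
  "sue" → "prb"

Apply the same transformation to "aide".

xfab

Compare letters: s→p is +23, p→m is +23, o→l is +23 — a constant shift. It's a constant shift of +23 (ROT23).
For aide: a+23=x, i+23=f, d+23=a, e+23=b.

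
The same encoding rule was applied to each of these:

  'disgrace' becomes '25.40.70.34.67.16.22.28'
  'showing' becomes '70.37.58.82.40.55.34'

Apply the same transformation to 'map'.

d(#4)→25 and i(#9)→40: differences scale by 3, so n = 3·pos + 13. With a=1..z=26, the number is 3·pos + 13.
For map: m=13→52, a=1→16, p=16→61.

52.16.61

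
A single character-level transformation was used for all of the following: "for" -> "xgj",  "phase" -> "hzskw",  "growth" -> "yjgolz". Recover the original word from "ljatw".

Each letter is shifted forward by 18 in the alphabet (a Caesar shift of +18).
Decoding ljatw: l−18=t, j−18=r, a−18=i, t−18=b, w−18=e.

tribe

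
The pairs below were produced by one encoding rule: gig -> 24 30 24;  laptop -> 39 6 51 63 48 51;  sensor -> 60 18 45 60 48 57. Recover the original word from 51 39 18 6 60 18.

g(#7)→24 and i(#9)→30: differences scale by 3, so n = 3·pos + 3. Each letter becomes 3×(its alphabet position, a=1..z=26) + 3.
Reversing it on 51 39 18 6 60 18: 51→(51−3)÷3=16=p, 39→(39−3)÷3=12=l, 18→(18−3)÷3=5=e, 6→(6−3)÷3=1=a, 60→(60−3)÷3=19=s, 18→(18−3)÷3=5=e.

please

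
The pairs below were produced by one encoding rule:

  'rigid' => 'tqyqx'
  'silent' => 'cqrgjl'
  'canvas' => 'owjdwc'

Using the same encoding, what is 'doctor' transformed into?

r(17)→t(19) and i(8)→q(16) fit y≡9x+22 (mod 26); the inverse of 9 mod 26 is 3. Each letter's alphabet position (a=0..z=25) is mapped through 9·x+22 mod 26 — an affine cipher.
Applying it to doctor: d(3)→9·3+22≡23=x; o(14)→9·14+22≡18=s; c(2)→9·2+22≡14=o; t(19)→9·19+22≡11=l; o(14)→9·14+22≡18=s; r(17)→9·17+22≡19=t (all mod 26).

xsolst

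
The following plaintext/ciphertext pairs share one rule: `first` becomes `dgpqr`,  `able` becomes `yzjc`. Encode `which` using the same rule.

Compare letters: f→d is +24, i→g is +24, r→p is +24 — a constant shift. Each letter is shifted forward by 24 in the alphabet (a Caesar shift of +24).
On which: w+24=u, h+24=f, i+24=g, c+24=a, h+24=f.

ufgaf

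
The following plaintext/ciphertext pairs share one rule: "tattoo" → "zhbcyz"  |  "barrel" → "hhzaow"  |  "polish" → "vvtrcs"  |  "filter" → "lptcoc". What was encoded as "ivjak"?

In tattoo: t→z is +6, a→h is +7, t→b is +8, t→c is +9 — the shift increases by 1 each position. The shift increases by 1 at each position, starting from +6: 6, 7, 8, ….
Decoding ivjak: i−6=c, v−7=o, j−8=b, a−9=r, k−10=a.

cobra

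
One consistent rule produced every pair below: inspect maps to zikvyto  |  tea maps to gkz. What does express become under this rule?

yykxvdk

The output letters match the input read backwards, each shifted +6: inspect reversed is tcepsni. Two steps: reverse the string, then apply a Caesar shift of +6.
Applying it to express: reverse → sserpxe; then shift: s+6=y, s+6=y, e+6=k, r+6=x, p+6=v, x+6=d, e+6=k.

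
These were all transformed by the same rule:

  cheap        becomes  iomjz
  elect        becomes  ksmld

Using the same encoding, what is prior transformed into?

In cheap: c→i is +6, h→o is +7, e→m is +8, a→j is +9 — the shift increases by 1 each position. The shift increases by 1 at each position, starting from +6: 6, 7, 8, ….
Applying it to prior: p+6=v, r+7=y, i+8=q, o+9=x, r+10=b.

vyqxb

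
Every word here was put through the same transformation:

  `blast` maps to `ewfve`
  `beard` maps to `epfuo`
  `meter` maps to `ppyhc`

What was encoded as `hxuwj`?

Shifts by position in blast: pos 0: b→e (+3), pos 1: l→w (+11), pos 2: a→f (+5), pos 3: s→v (+3), pos 4: t→e (+11) — repeating every 3. A repeating key of period 3 is used — shifts +3, +11, +5 over and over.
Decoding hxuwj: h−3=e, x−11=m, u−5=p, w−3=t, j−11=y.

empty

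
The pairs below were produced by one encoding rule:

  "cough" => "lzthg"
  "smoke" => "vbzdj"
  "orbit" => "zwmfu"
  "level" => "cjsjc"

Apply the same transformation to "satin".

vnufa

This is an affine cipher: with a=0,…,z=25, each position x becomes (25x+13) mod 26.
Applying it to satin: s(18)→25·18+13≡21=v; a(0)→25·0+13≡13=n; t(19)→25·19+13≡20=u; i(8)→25·8+13≡5=f; n(13)→25·13+13≡0=a (all mod 26).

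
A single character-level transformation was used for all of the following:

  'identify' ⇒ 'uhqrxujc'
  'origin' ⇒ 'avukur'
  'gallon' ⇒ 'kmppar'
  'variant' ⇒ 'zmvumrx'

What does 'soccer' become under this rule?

Two shifts are in play — +12 for a/e/i/o/u, +4 for every other letter.
For soccer: s(cons)+4=w, o(vowel)+12=a, c(cons)+4=g, c(cons)+4=g, e(vowel)+12=q, r(cons)+4=v.

waggqv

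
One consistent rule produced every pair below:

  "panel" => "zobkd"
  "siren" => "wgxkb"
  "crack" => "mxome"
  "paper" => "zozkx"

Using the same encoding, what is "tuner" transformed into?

p(15)→z(25) and a(0)→o(14) fit y≡25x+14 (mod 26); the inverse of 25 mod 26 is 25. Each letter's alphabet position (a=0..z=25) is mapped through 25·x+14 mod 26 — an affine cipher.
On tuner: t(19)→25·19+14≡21=v; u(20)→25·20+14≡20=u; n(13)→25·13+14≡1=b; e(4)→25·4+14≡10=k; r(17)→25·17+14≡23=x (all mod 26).

vubkx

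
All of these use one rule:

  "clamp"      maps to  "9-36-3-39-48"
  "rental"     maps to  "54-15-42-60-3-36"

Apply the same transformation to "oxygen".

45-72-75-21-15-42

c(#3)→9 and l(#12)→36: differences scale by 3, so n = 3·pos + 0. The formula is n = 3×(alphabet index, a=1).
On oxygen: o=15→45, x=24→72, y=25→75, g=7→21, e=5→15, n=14→42.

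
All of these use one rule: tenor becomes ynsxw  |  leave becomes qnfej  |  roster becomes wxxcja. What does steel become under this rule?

Shifts by position in tenor: pos 0: t→y (+5), pos 1: e→n (+9), pos 2: n→s (+5), pos 3: o→x (+9) — repeating every 2. It's a Vigenère-style cipher with numeric key [5,9]: position i shifts by key[i mod 2].
On steel: s+5=x, t+9=c, e+5=j, e+9=n, l+5=q.

xcjnq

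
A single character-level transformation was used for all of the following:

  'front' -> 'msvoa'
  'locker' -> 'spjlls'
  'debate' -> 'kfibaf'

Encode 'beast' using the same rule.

ifhta

A repeating key of period 2 is used — shifts +7, +1 over and over.
On beast: b+7=i, e+1=f, a+7=h, s+1=t, t+7=a.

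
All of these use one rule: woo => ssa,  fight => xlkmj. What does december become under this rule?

Two steps: reverse the string, then apply a Caesar shift of +4.
Applying it to december: reverse → rebmeced; then shift: r+4=v, e+4=i, b+4=f, m+4=q, e+4=i, c+4=g, e+4=i, d+4=h.

vifqigih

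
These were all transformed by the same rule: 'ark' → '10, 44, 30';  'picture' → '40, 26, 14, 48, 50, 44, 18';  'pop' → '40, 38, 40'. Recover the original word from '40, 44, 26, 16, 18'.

The formula is n = 2×(alphabet index, a=1) + 8.
Undoing it on 40, 44, 26, 16, 18: 40→(40−8)÷2=16=p, 44→(44−8)÷2=18=r, 26→(26−8)÷2=9=i, 16→(16−8)÷2=4=d, 18→(18−8)÷2=5=e.

pride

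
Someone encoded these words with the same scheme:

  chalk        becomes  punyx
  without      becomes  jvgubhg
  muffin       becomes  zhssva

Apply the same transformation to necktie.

This is a Caesar cipher with shift 13.
For necktie: n+13=a, e+13=r, c+13=p, k+13=x, t+13=g, i+13=v, e+13=r.

arpxgvr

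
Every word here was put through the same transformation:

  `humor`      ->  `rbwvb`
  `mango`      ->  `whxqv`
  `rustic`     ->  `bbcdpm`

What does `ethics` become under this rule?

Vowels shift forward by 7 and consonants shift forward by 10.
On ethics: e(vowel)+7=l, t(cons)+10=d, h(cons)+10=r, i(vowel)+7=p, c(cons)+10=m, s(cons)+10=c.

ldrpmc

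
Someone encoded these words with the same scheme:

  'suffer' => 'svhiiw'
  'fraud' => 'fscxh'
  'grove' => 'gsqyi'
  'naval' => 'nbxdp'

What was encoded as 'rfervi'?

record

The shift increases by 1 at each position, starting from +0: 0, 1, 2, ….
Undoing it on rfervi: r−0=r, f−1=e, e−2=c, r−3=o, v−4=r, i−5=d.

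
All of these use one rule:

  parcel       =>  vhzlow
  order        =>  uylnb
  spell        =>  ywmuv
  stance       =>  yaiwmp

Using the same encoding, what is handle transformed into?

In parcel: p→v is +6, a→h is +7, r→z is +8, c→l is +9 — the shift increases by 1 each position. Each letter shifts forward by (position + 6), i.e. 6, 7, 8, … — the shift grows by one for each successive letter.
For handle: h+6=n, a+7=h, n+8=v, d+9=m, l+10=v, e+11=p.

nhvmvp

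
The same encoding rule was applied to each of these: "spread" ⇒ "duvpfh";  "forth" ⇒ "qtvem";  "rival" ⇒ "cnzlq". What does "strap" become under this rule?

dyvlu

The shifts repeat in a cycle of length 3: positions 0,1,… shift by +11, +5, +4, then the pattern repeats.
For strap: s+11=d, t+5=y, r+4=v, a+11=l, p+5=u.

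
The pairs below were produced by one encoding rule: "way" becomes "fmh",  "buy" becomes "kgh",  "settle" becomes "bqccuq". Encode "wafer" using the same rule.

fmoqa

The shift depends on letter class: consonant w→f is +9, but vowel a→m is +12. Two shifts are in play — +12 for a/e/i/o/u, +9 for every other letter.
For wafer: w(cons)+9=f, a(vowel)+12=m, f(cons)+9=o, e(vowel)+12=q, r(cons)+9=a.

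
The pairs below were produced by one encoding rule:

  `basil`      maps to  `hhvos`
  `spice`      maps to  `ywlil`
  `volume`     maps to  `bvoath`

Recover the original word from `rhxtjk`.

launch

Shifts by position in basil: pos 0: b→h (+6), pos 1: a→h (+7), pos 2: s→v (+3), pos 3: i→o (+6), pos 4: l→s (+7) — repeating every 3. The shifts repeat in a cycle of length 3: positions 0,1,… shift by +6, +7, +3, then the pattern repeats.
Reversing it on rhxtjk: r−6=l, h−7=a, x−3=u, t−6=n, j−7=c, k−3=h.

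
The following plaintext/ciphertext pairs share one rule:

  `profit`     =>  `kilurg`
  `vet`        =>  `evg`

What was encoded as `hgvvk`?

steep

Each pair mirrors across the alphabet (p↔k, r↔i, o↔l): positions sum to 25. This is the alphabet-reversal cipher (Atbash): a becomes z, b becomes y, etc.
Decoding hgvvk: h↔s, g↔t, v↔e, v↔e, k↔p.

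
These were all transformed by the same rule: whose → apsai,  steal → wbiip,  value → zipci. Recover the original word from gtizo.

clerk

Shifts by position in whose: pos 0: w→a (+4), pos 1: h→p (+8), pos 2: o→s (+4), pos 3: s→a (+8) — repeating every 2. A repeating key of period 2 is used — shifts +4, +8 over and over.
Undoing it on gtizo: g−4=c, t−8=l, i−4=e, z−8=r, o−4=k.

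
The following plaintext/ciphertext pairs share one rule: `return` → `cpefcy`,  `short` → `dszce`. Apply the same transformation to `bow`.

mzh

Compare letters: r→c is +11, e→p is +11, t→e is +11 — a constant shift. This is a Caesar cipher with shift 11.
On bow: b+11=m, o+11=z, w+11=h.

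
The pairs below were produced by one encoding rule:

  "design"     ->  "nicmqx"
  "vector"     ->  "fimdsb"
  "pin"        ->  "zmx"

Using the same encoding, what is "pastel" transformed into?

zecdiv

The shift depends on letter class: consonant d→n is +10, but vowel e→i is +4. Two shifts are in play — +4 for a/e/i/o/u, +10 for every other letter.
For pastel: p(cons)+10=z, a(vowel)+4=e, s(cons)+10=c, t(cons)+10=d, e(vowel)+4=i, l(cons)+10=v.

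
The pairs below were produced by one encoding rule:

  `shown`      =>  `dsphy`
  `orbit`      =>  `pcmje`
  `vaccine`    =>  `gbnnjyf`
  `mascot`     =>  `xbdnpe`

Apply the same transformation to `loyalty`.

wpjbwej

The shift depends on letter class: consonant s→d is +11, but vowel o→p is +1. The rule splits by letter class: vowels +1, consonants +11.
For loyalty: l(cons)+11=w, o(vowel)+1=p, y(cons)+11=j, a(vowel)+1=b, l(cons)+11=w, t(cons)+11=e, y(cons)+11=j.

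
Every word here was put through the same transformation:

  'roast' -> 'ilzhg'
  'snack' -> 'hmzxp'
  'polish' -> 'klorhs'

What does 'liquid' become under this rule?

orjfrw

Each pair mirrors across the alphabet (r↔i, o↔l, a↔z): positions sum to 25. This is the alphabet-reversal cipher (Atbash): a becomes z, b becomes y, etc.
For liquid: l↔o, i↔r, q↔j, u↔f, i↔r, d↔w.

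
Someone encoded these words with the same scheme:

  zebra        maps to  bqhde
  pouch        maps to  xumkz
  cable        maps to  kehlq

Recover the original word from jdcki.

trick

z(25)→b(1) and e(4)→q(16) fit y≡3x+4 (mod 26); the inverse of 3 mod 26 is 9. Treating letters as 0–25, the rule is x ↦ 3x + 4 (mod 26).
Undoing it on jdcki: j(9)→9·(9−4)≡19=t; d(3)→9·(3−4)≡17=r; c(2)→9·(2−4)≡8=i; k(10)→9·(10−4)≡2=c; i(8)→9·(8−4)≡10=k (all mod 26).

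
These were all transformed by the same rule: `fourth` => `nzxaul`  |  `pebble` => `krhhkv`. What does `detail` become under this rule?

rogzkj

Read the word backwards and shift each letter +6.
Applying it to detail: reverse → liated; then shift: l+6=r, i+6=o, a+6=g, t+6=z, e+6=k, d+6=j.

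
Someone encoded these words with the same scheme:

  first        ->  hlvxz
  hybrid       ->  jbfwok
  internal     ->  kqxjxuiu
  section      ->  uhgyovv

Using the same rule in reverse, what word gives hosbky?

In first: f→h is +2, i→l is +3, r→v is +4, s→x is +5 — the shift increases by 1 each position. Each letter shifts forward by (position + 2), i.e. 2, 3, 4, … — the shift grows by one for each successive letter.
Reversing it on hosbky: h−2=f, o−3=l, s−4=o, b−5=w, k−6=e, y−7=r.

flower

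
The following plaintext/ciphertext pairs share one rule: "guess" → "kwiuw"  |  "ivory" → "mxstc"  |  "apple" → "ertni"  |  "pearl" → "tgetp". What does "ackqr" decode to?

wagon

Shifts by position in guess: pos 0: g→k (+4), pos 1: u→w (+2), pos 2: e→i (+4), pos 3: s→u (+2) — repeating every 2. A repeating key of period 2 is used — shifts +4, +2 over and over.
Undoing it on ackqr: a−4=w, c−2=a, k−4=g, q−2=o, r−4=n.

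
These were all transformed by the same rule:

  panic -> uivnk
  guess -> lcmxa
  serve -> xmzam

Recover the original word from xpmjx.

sheep

A repeating key of period 3 is used — shifts +5, +8, +8 over and over.
Decoding xpmjx: x−5=s, p−8=h, m−8=e, j−5=e, x−8=p.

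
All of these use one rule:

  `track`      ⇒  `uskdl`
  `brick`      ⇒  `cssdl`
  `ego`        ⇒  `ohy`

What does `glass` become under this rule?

hmktt

The shift depends on letter class: consonant t→u is +1, but vowel a→k is +10. The rule splits by letter class: vowels +10, consonants +1.
On glass: g(cons)+1=h, l(cons)+1=m, a(vowel)+10=k, s(cons)+1=t, s(cons)+1=t.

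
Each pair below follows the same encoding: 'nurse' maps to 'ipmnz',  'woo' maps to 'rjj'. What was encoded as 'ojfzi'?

Compare letters: n→i is +21, u→p is +21, r→m is +21 — a constant shift. Every letter moves 21 places later in the alphabet, wrapping around z→a.
Decoding ojfzi: o−21=t, j−21=o, f−21=k, z−21=e, i−21=n.

token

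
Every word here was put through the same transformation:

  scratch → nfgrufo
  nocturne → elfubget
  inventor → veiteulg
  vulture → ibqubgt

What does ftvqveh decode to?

s(18)→n(13) and c(2)→f(5) fit y≡7x+17 (mod 26); the inverse of 7 mod 26 is 15. This is an affine cipher: with a=0,…,z=25, each position x becomes (7x+17) mod 26.
Undoing it on ftvqveh: f(5)→15·(5−17)≡2=c; t(19)→15·(19−17)≡4=e; v(21)→15·(21−17)≡8=i; q(16)→15·(16−17)≡11=l; v(21)→15·(21−17)≡8=i; e(4)→15·(4−17)≡13=n; h(7)→15·(7−17)≡6=g (all mod 26).

ceiling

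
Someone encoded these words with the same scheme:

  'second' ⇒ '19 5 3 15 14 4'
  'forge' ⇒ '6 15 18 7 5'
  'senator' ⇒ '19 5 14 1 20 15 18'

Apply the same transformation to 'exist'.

5 24 9 19 20

s is letter #19 and maps to 19: an offset of 0. Letters become their 1-indexed alphabet positions: a=1 … z=26.
For exist: e=5→5, x=24→24, i=9→9, s=19→19, t=20→20.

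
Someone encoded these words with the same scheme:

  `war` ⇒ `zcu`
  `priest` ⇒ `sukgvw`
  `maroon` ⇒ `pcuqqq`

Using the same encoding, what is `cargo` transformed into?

fcujq

The shift depends on letter class: consonant w→z is +3, but vowel a→c is +2. The rule splits by letter class: vowels +2, consonants +3.
On cargo: c(cons)+3=f, a(vowel)+2=c, r(cons)+3=u, g(cons)+3=j, o(vowel)+2=q.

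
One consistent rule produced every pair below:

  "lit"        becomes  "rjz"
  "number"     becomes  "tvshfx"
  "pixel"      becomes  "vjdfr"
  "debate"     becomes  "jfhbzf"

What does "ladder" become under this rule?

rbjjfx

Vowels shift forward by 1 and consonants shift forward by 6.
For ladder: l(cons)+6=r, a(vowel)+1=b, d(cons)+6=j, d(cons)+6=j, e(vowel)+1=f, r(cons)+6=x.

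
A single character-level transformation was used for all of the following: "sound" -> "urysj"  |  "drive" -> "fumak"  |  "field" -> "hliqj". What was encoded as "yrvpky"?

In sound: s→u is +2, o→r is +3, u→y is +4, n→s is +5 — the shift increases by 1 each position. Letter i (0-indexed) is shifted by i+2, so successive shifts are 2, 3, 4, ….
Decoding yrvpky: y−2=w, r−3=o, v−4=r, p−5=k, k−6=e, y−7=r.

worker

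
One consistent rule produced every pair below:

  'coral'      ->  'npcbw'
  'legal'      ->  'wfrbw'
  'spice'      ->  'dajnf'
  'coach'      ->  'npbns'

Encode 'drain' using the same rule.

The shift depends on letter class: consonant c→n is +11, but vowel o→p is +1. Two shifts are in play — +1 for a/e/i/o/u, +11 for every other letter.
For drain: d(cons)+11=o, r(cons)+11=c, a(vowel)+1=b, i(vowel)+1=j, n(cons)+11=y.

ocbjy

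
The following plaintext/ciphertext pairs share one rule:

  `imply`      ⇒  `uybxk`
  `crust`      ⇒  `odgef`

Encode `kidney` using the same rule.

wupzqk

Compare letters: i→u is +12, m→y is +12, p→b is +12 — a constant shift. Each letter is shifted forward by 12 in the alphabet (a Caesar shift of +12).
On kidney: k+12=w, i+12=u, d+12=p, n+12=z, e+12=q, y+12=k.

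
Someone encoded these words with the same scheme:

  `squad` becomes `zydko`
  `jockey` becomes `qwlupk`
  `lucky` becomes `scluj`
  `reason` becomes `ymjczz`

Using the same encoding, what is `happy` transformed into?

oiyzj

In squad: s→z is +7, q→y is +8, u→d is +9, a→k is +10 — the shift increases by 1 each position. Letter i (0-indexed) is shifted by i+7, so successive shifts are 7, 8, 9, ….
On happy: h+7=o, a+8=i, p+9=y, p+10=z, y+11=j.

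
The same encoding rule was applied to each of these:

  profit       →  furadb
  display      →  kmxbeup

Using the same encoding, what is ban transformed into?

zmn

The output letters match the input read backwards, each shifted +12: profit reversed is tiforp. Two steps: reverse the string, then apply a Caesar shift of +12.
On ban: reverse → nab; then shift: n+12=z, a+12=m, b+12=n.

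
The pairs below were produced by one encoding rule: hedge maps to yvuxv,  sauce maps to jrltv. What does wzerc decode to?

final

Compare letters: h→y is +17, e→v is +17, d→u is +17 — a constant shift. It's a constant shift of +17 (ROT17).
Decoding wzerc: w−17=f, z−17=i, e−17=n, r−17=a, c−17=l.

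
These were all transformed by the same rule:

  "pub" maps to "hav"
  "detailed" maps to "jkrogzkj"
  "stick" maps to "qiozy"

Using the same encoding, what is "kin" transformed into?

The output letters match the input read backwards, each shifted +6: pub reversed is bup. Read the word backwards and shift each letter +6.
On kin: reverse → nik; then shift: n+6=t, i+6=o, k+6=q.

toq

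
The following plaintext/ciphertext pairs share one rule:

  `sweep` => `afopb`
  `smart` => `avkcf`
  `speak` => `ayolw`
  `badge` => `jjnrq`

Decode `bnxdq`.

In sweep: s→a is +8, w→f is +9, e→o is +10, e→p is +11 — the shift increases by 1 each position. The shift increases by 1 at each position, starting from +8: 8, 9, 10, ….
Undoing it on bnxdq: b−8=t, n−9=e, x−10=n, d−11=s, q−12=e.

tense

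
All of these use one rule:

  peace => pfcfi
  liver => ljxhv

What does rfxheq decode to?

In peace: p→p is +0, e→f is +1, a→c is +2, c→f is +3 — the shift increases by 1 each position. The shift increases by 1 at each position, starting from +0: 0, 1, 2, ….
Decoding rfxheq: r−0=r, f−1=e, x−2=v, h−3=e, e−4=a, q−5=l.

reveal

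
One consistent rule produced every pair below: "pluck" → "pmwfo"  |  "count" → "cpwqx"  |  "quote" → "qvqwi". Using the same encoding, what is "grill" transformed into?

gskop

Letter i (0-indexed) is shifted by i+0, so successive shifts are 0, 1, 2, ….
Applying it to grill: g+0=g, r+1=s, i+2=k, l+3=o, l+4=p.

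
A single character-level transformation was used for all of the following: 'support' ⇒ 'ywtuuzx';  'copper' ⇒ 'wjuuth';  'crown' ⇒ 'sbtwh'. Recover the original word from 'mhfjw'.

The output letters match the input read backwards, each shifted +5: support reversed is troppus. Read the word backwards and shift each letter +5.
Reversing it on mhfjw: shift back: m−5=h, h−5=c, f−5=a, j−5=e, w−5=r → hcaer; then reverse → reach.

reach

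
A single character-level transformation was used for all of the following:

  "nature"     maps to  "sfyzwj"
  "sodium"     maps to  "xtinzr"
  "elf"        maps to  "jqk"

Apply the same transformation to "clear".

Compare letters: n→s is +5, a→f is +5, t→y is +5 — a constant shift. This is a Caesar cipher with shift 5.
On clear: c+5=h, l+5=q, e+5=j, a+5=f, r+5=w.

hqjfw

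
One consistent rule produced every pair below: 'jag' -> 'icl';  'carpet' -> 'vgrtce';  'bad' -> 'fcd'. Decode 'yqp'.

now

The output letters match the input read backwards, each shifted +2: jag reversed is gaj. Read the word backwards and shift each letter +2.
Decoding yqp: shift back: y−2=w, q−2=o, p−2=n → won; then reverse → now.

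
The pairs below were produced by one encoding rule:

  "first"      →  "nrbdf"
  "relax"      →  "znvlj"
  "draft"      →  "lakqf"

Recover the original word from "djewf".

vault

The shift increases by 1 at each position, starting from +8: 8, 9, 10, ….
Undoing it on djewf: d−8=v, j−9=a, e−10=u, w−11=l, f−12=t.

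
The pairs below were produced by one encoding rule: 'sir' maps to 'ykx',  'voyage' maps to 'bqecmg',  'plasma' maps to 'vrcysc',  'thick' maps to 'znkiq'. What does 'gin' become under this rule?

mkt

The shift depends on letter class: consonant s→y is +6, but vowel i→k is +2. Two shifts are in play — +2 for a/e/i/o/u, +6 for every other letter.
For gin: g(cons)+6=m, i(vowel)+2=k, n(cons)+6=t.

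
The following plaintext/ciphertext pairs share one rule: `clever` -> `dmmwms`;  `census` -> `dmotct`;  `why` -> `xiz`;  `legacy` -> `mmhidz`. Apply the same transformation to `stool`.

tuwwm

The rule splits by letter class: vowels +8, consonants +1.
On stool: s(cons)+1=t, t(cons)+1=u, o(vowel)+8=w, o(vowel)+8=w, l(cons)+1=m.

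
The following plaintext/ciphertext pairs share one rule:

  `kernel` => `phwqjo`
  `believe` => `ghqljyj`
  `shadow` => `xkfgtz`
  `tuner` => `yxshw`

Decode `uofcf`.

Shifts by position in kernel: pos 0: k→p (+5), pos 1: e→h (+3), pos 2: r→w (+5), pos 3: n→q (+3) — repeating every 2. A repeating key of period 2 is used — shifts +5, +3 over and over.
Decoding uofcf: u−5=p, o−3=l, f−5=a, c−3=z, f−5=a.

plaza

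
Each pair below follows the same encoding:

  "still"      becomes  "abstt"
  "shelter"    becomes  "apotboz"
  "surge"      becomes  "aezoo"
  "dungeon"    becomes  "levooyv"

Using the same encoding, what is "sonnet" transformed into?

ayvvob

The shift depends on letter class: consonant s→a is +8, but vowel i→s is +10. The rule splits by letter class: vowels +10, consonants +8.
For sonnet: s(cons)+8=a, o(vowel)+10=y, n(cons)+8=v, n(cons)+8=v, e(vowel)+10=o, t(cons)+8=b.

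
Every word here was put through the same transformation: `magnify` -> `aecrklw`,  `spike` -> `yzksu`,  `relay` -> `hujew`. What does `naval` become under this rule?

rexej

m(12)→a(0) and a(0)→e(4) fit y≡17x+4 (mod 26); the inverse of 17 mod 26 is 23. This is an affine cipher: with a=0,…,z=25, each position x becomes (17x+4) mod 26.
For naval: n(13)→17·13+4≡17=r; a(0)→17·0+4≡4=e; v(21)→17·21+4≡23=x; a(0)→17·0+4≡4=e; l(11)→17·11+4≡9=j (all mod 26).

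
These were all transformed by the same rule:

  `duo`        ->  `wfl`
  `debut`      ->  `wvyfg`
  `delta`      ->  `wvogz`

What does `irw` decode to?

Each pair mirrors across the alphabet (d↔w, u↔f, o↔l): positions sum to 25. Each letter is replaced by its mirror in the alphabet: a↔z, b↔y, c↔x, and so on (the Atbash cipher).
Reversing it on irw: i↔r, r↔i, w↔d.

rid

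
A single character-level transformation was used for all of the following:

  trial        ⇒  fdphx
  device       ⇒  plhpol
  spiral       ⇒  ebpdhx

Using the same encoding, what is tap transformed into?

The shift depends on letter class: consonant t→f is +12, but vowel i→p is +7. Vowels shift forward by 7 and consonants shift forward by 12.
Applying it to tap: t(cons)+12=f, a(vowel)+7=h, p(cons)+12=b.

fhb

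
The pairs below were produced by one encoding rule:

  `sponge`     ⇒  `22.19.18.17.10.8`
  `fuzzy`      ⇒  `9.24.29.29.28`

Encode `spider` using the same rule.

The number is (letter's place in the alphabet, a=1) + 3.
For spider: s=19→22, p=16→19, i=9→12, d=4→7, e=5→8, r=18→21.

22.19.12.7.8.21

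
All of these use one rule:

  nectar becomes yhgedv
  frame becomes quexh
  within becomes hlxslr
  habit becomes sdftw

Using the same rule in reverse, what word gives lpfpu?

Shifts by position in nectar: pos 0: n→y (+11), pos 1: e→h (+3), pos 2: c→g (+4), pos 3: t→e (+11), pos 4: a→d (+3), pos 5: r→v (+4) — repeating every 3. A repeating key of period 3 is used — shifts +11, +3, +4 over and over.
Decoding lpfpu: l−11=a, p−3=m, f−4=b, p−11=e, u−3=r.

amber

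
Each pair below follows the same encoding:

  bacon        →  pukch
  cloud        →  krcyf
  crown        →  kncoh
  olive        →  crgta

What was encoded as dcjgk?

b(1)→p(15) and a(0)→u(20) fit y≡21x+20 (mod 26); the inverse of 21 mod 26 is 5. Treating letters as 0–25, the rule is x ↦ 21x + 20 (mod 26).
Decoding dcjgk: d(3)→5·(3−20)≡19=t; c(2)→5·(2−20)≡14=o; j(9)→5·(9−20)≡23=x; g(6)→5·(6−20)≡8=i; k(10)→5·(10−20)≡2=c (all mod 26).

toxic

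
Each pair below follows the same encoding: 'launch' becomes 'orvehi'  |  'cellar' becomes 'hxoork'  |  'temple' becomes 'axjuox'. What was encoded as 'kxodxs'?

Each letter's alphabet position (a=0..z=25) is mapped through 21·x+17 mod 26 — an affine cipher.
Reversing it on kxodxs: k(10)→5·(10−17)≡17=r; x(23)→5·(23−17)≡4=e; o(14)→5·(14−17)≡11=l; d(3)→5·(3−17)≡8=i; x(23)→5·(23−17)≡4=e; s(18)→5·(18−17)≡5=f (all mod 26).

relief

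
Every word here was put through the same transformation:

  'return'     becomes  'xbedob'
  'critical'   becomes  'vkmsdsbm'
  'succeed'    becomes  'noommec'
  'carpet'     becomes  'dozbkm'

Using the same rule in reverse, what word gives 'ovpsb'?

The output letters match the input read backwards, each shifted +10: return reversed is nruter. Two steps: reverse the string, then apply a Caesar shift of +10.
Decoding ovpsb: shift back: o−10=e, v−10=l, p−10=f, s−10=i, b−10=r → elfir; then reverse → rifle.

rifle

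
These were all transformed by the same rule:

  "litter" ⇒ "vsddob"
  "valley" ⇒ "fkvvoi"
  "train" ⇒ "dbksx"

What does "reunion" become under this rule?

boexsyx

Every letter moves 10 places later in the alphabet, wrapping around z→a.
Applying it to reunion: r+10=b, e+10=o, u+10=e, n+10=x, i+10=s, o+10=y, n+10=x.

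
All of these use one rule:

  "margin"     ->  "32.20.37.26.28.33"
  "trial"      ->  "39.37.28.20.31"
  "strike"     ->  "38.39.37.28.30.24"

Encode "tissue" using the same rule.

Letters become their 1-based position plus 19 (so a→20, b→21, …).
Applying it to tissue: t=20→39, i=9→28, s=19→38, s=19→38, u=21→40, e=5→24.

39.28.38.38.40.24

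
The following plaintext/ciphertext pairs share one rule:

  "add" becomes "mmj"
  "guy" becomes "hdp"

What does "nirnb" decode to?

seize

Read the word backwards and shift each letter +9.
Undoing it on nirnb: shift back: n−9=e, i−9=z, r−9=i, n−9=e, b−9=s → ezies; then reverse → seize.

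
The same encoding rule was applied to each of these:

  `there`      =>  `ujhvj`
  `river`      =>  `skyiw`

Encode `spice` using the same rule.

trlgj

In there: t→u is +1, h→j is +2, e→h is +3, r→v is +4 — the shift increases by 1 each position. Letter i (0-indexed) is shifted by i+1, so successive shifts are 1, 2, 3, ….
On spice: s+1=t, p+2=r, i+3=l, c+4=g, e+5=j.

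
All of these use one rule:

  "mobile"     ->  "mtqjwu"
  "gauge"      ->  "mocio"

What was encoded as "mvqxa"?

The output letters match the input read backwards, each shifted +8: mobile reversed is elibom. Read the word backwards and shift each letter +8.
Reversing it on mvqxa: shift back: m−8=e, v−8=n, q−8=i, x−8=p, a−8=s → enips; then reverse → spine.

spine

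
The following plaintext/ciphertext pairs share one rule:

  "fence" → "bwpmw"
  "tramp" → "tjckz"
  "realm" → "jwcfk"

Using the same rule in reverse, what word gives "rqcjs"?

diary

This is an affine cipher: with a=0,…,z=25, each position x becomes (5x+2) mod 26.
Reversing it on rqcjs: r(17)→21·(17−2)≡3=d; q(16)→21·(16−2)≡8=i; c(2)→21·(2−2)≡0=a; j(9)→21·(9−2)≡17=r; s(18)→21·(18−2)≡24=y (all mod 26).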